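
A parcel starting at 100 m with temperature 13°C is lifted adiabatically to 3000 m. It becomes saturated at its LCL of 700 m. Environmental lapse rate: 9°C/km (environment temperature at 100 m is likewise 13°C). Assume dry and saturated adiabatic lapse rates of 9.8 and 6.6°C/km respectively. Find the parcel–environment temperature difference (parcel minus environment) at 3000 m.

+5.04°C (parcel warmer than environment)

Parcel:
  Dry to 700 m: -9.8 × 0.6 km = -5.88°C, so T = 7.12°C.
  Saturated to 3000 m: -6.6 × 2.3 km = -15.18°C, so T = -8.06°C.
Environment:
  Environment to 3000 m: -9 × 2.9 km = -26.1°C, so T = -13.1°C.
T_parcel − T_env = -8.06 − (-13.1) = +5.04°C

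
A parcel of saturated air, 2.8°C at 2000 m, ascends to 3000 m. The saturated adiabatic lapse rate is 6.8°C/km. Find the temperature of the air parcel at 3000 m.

From 2000 m to 3000 m (saturated adiabatic): cools by 6.8 × 1 = 6.8°C, giving -4°C.

-4°C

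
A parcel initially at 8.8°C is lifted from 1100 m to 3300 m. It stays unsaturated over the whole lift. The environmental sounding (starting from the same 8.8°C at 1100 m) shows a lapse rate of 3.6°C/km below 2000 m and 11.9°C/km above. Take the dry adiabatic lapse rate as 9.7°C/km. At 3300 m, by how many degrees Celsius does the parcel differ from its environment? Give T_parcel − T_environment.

-2.63°C (parcel cooler than environment)

Parcel:
  1100 → 3300 m (dry, 9.7°C/km): ΔT = -9.7 × 2.2 = -21.34°C → T = -12.54°C
Environment:
  1100 → 2000 m (environment, lower layer, 3.6°C/km): ΔT = -3.6 × 0.9 = -3.24°C → T = 5.56°C
  2000 → 3300 m (environment, upper layer, 11.9°C/km): ΔT = -11.9 × 1.3 = -15.47°C → T = -9.91°C
T_parcel − T_env = -12.54 − (-9.91) = -2.63°C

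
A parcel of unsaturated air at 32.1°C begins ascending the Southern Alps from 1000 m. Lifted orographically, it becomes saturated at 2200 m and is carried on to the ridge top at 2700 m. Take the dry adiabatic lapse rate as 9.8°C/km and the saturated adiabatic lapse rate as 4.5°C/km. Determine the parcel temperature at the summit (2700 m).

18.09°C

1000 → 2200 m (dry, 9.8°C/km): ΔT = -9.8 × 1.2 = -11.76°C → T = 20.34°C
2200 → 2700 m (saturated, 4.5°C/km): ΔT = -4.5 × 0.5 = -2.25°C → T = 18.09°C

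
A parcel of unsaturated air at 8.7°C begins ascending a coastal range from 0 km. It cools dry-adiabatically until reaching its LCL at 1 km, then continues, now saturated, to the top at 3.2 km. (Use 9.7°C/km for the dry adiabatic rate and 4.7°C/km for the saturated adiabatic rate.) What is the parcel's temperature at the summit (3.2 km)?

-11.34°C

From 0 m to 1000 m (dry): cools by 9.7 × 1 = 9.7°C, giving -1°C.
From 1000 m to 3200 m (saturated): cools by 4.7 × 2.2 = 10.34°C, giving -11.34°C.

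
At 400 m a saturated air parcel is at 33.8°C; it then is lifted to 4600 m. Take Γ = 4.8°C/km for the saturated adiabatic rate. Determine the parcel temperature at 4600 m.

400–4600 m, saturated adiabatic: Δz = 4.2 km ⇒ ΔT = -20.16°C; T = 13.64°C

13.64°C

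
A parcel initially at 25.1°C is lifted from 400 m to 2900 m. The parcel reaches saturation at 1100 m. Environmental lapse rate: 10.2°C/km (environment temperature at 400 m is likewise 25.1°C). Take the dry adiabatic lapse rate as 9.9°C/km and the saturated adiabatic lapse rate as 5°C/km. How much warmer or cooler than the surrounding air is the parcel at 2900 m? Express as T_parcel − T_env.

Parcel:
  From 400 m to 1100 m (dry): cools by 9.9 × 0.7 = 6.93°C, giving 18.17°C.
  From 1100 m to 2900 m (saturated): cools by 5 × 1.8 = 9°C, giving 9.17°C.
Environment:
  From 400 m to 2900 m (environment): cools by 10.2 × 2.5 = 25.5°C, giving -0.4°C.
T_parcel − T_env = 9.17 − (-0.4) = +9.57°C

+9.57°C (parcel warmer than environment)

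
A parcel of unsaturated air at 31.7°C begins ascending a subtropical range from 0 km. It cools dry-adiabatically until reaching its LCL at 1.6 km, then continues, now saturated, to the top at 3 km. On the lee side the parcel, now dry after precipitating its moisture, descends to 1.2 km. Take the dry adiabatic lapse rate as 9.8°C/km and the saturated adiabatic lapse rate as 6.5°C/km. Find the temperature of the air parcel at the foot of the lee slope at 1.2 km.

24.56°C

From 0 m to 1600 m (dry): cools by 9.8 × 1.6 = 15.68°C, giving 16.02°C.
From 1600 m to 3000 m (saturated): cools by 6.5 × 1.4 = 9.1°C, giving 6.92°C.
From 3000 m to 1200 m (dry descent): warms by 9.8 × 1.8 = 17.64°C, giving 24.56°C.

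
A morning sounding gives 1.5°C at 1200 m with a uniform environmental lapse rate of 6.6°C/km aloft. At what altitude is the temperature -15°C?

3700 m

Height above start = (1.5 − (-15)) / 6.6 = 2.5 km
Altitude = 1200 m + 2500 m = 3700 m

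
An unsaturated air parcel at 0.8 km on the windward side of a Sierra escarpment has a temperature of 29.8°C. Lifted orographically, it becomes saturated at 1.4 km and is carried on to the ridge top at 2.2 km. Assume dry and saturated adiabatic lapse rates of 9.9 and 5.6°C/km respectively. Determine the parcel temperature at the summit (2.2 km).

19.38°C

Dry to 1400 m: -9.9 × 0.6 km = -5.94°C, so T = 23.86°C.
Saturated to 2200 m: -5.6 × 0.8 km = -4.48°C, so T = 19.38°C.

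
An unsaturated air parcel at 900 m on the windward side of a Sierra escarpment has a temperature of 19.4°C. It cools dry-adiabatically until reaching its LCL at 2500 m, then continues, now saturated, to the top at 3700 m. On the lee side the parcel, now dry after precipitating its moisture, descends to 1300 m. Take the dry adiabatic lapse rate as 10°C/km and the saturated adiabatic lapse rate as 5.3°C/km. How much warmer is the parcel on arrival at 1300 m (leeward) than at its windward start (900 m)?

+1.64°C

900–2500 m, dry: Δz = 1.6 km ⇒ ΔT = -16°C; T = 3.4°C
2500–3700 m, saturated: Δz = 1.2 km ⇒ ΔT = -6.36°C; T = -2.96°C
3700–1300 m, dry descent: Δz = 2.4 km ⇒ ΔT = +24°C; T = 21.04°C
Net change vs windward start: 21.04 − 19.4 = +1.64°C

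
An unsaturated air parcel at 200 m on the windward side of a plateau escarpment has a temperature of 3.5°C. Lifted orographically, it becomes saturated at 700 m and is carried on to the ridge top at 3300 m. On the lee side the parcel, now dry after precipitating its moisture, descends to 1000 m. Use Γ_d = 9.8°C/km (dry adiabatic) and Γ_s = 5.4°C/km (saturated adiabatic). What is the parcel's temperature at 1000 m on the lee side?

7.1°C

Dry to 700 m: -9.8 × 0.5 km = -4.9°C, so T = -1.4°C.
Saturated to 3300 m: -5.4 × 2.6 km = -14.04°C, so T = -15.44°C.
Dry descent to 1000 m: +9.8 × 2.3 km = +22.54°C, so T = 7.1°C.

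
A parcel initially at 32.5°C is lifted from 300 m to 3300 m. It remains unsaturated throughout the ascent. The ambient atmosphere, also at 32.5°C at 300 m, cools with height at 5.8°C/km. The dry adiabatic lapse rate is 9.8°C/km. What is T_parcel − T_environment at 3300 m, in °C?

Parcel:
  Dry to 3300 m: -9.8 × 3 km = -29.4°C, so T = 3.1°C.
Environment:
  Environment to 3300 m: -5.8 × 3 km = -17.4°C, so T = 15.1°C.
T_parcel − T_env = 3.1 − 15.1 = -12°C

-12°C (parcel cooler than environment)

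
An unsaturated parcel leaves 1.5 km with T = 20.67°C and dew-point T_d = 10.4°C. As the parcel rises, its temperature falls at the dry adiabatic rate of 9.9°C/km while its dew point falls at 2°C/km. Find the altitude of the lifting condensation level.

T and T_d converge at 9.9 − 2 = 7.9°C per km
Height above start = (20.67 − 10.4) / 7.9 = 1.3 km
LCL altitude = 1500 m + 1300 m = 2800 m

2.8 km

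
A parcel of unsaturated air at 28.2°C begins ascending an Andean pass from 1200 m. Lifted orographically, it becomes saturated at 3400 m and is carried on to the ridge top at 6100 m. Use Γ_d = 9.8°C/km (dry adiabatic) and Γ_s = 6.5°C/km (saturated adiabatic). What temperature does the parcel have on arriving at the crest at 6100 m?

-10.91°C

From 1200 m to 3400 m (dry): cools by 9.8 × 2.2 = 21.56°C, giving 6.64°C.
From 3400 m to 6100 m (saturated): cools by 6.5 × 2.7 = 17.55°C, giving -10.91°C.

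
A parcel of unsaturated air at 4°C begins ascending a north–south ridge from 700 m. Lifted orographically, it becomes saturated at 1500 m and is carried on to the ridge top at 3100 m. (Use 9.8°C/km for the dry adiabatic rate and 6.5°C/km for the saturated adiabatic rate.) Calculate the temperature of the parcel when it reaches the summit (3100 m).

From 700 m to 1500 m (dry): cools by 9.8 × 0.8 = 7.84°C, giving -3.84°C.
From 1500 m to 3100 m (saturated): cools by 6.5 × 1.6 = 10.4°C, giving -14.24°C.

-14.24°C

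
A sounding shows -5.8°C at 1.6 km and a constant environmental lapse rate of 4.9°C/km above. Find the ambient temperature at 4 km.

1600–4000 m, environmental: Δz = 2.4 km ⇒ ΔT = -11.76°C; T = -17.56°C

-17.56°C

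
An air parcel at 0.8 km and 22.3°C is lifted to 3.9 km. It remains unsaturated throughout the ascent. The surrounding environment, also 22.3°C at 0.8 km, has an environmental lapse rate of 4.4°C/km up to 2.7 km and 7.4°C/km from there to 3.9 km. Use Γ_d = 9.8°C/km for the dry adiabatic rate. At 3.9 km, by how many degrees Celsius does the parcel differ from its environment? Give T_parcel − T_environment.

-13.14°C (parcel cooler than environment)

Parcel:
  Dry to 3900 m: -9.8 × 3.1 km = -30.38°C, so T = -8.08°C.
Environment:
  Environment, lower layer to 2700 m: -4.4 × 1.9 km = -8.36°C, so T = 13.94°C.
  Environment, upper layer to 3900 m: -7.4 × 1.2 km = -8.88°C, so T = 5.06°C.
T_parcel − T_env = -8.08 − 5.06 = -13.14°C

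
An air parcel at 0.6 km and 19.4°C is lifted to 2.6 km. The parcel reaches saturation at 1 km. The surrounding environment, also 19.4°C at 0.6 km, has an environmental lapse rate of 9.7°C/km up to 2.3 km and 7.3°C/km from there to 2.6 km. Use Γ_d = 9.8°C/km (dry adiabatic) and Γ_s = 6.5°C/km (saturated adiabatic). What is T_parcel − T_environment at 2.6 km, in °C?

+4.36°C (parcel warmer than environment)

Parcel:
  600 → 1000 m (dry, 9.8°C/km): ΔT = -9.8 × 0.4 = -3.92°C → T = 15.48°C
  1000 → 2600 m (saturated, 6.5°C/km): ΔT = -6.5 × 1.6 = -10.4°C → T = 5.08°C
Environment:
  600 → 2300 m (environment, lower layer, 9.7°C/km): ΔT = -9.7 × 1.7 = -16.49°C → T = 2.91°C
  2300 → 2600 m (environment, upper layer, 7.3°C/km): ΔT = -7.3 × 0.3 = -2.19°C → T = 0.72°C
T_parcel − T_env = 5.08 − 0.72 = +4.36°C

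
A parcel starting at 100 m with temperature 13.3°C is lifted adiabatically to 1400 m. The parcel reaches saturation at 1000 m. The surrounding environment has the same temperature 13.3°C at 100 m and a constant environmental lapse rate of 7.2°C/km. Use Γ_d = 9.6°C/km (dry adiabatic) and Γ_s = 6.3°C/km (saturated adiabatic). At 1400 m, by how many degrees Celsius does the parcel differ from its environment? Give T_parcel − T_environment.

-1.8°C (parcel cooler than environment)

Parcel:
  Dry to 1000 m: -9.6 × 0.9 km = -8.64°C, so T = 4.66°C.
  Saturated to 1400 m: -6.3 × 0.4 km = -2.52°C, so T = 2.14°C.
Environment:
  Environment to 1400 m: -7.2 × 1.3 km = -9.36°C, so T = 3.94°C.
T_parcel − T_env = 2.14 − 3.94 = -1.8°C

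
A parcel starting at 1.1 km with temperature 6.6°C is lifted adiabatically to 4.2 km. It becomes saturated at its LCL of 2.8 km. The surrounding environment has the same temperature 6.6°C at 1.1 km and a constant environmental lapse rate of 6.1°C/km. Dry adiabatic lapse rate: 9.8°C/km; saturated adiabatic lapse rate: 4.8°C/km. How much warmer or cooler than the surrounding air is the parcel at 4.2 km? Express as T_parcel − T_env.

-4.47°C (parcel cooler than environment)

Parcel:
  Dry to 2800 m: -9.8 × 1.7 km = -16.66°C, so T = -10.06°C.
  Saturated to 4200 m: -4.8 × 1.4 km = -6.72°C, so T = -16.78°C.
Environment:
  Environment to 4200 m: -6.1 × 3.1 km = -18.91°C, so T = -12.31°C.
T_parcel − T_env = -16.78 − (-12.31) = -4.47°C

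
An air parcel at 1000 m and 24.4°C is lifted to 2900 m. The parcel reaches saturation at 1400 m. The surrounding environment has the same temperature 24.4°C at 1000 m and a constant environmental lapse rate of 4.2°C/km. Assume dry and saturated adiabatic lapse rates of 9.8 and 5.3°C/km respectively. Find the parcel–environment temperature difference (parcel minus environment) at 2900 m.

Parcel:
  Dry to 1400 m: -9.8 × 0.4 km = -3.92°C, so T = 20.48°C.
  Saturated to 2900 m: -5.3 × 1.5 km = -7.95°C, so T = 12.53°C.
Environment:
  Environment to 2900 m: -4.2 × 1.9 km = -7.98°C, so T = 16.42°C.
T_parcel − T_env = 12.53 − 16.42 = -3.89°C

-3.89°C (parcel cooler than environment)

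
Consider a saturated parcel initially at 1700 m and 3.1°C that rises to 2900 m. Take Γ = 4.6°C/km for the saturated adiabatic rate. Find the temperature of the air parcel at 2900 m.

-2.42°C

From 1700 m to 2900 m (saturated adiabatic): cools by 4.6 × 1.2 = 5.52°C, giving -2.42°C.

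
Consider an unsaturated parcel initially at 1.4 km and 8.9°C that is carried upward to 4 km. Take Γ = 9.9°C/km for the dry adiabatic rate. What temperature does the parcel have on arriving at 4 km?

-16.84°C

From 1400 m to 4000 m (dry adiabatic): cools by 9.9 × 2.6 = 25.74°C, giving -16.84°C.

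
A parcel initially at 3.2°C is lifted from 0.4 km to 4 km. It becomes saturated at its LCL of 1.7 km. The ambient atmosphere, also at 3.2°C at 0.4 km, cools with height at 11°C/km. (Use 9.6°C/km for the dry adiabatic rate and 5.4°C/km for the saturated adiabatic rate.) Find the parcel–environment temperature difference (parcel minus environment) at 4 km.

Parcel:
  From 400 m to 1700 m (dry): cools by 9.6 × 1.3 = 12.48°C, giving -9.28°C.
  From 1700 m to 4000 m (saturated): cools by 5.4 × 2.3 = 12.42°C, giving -21.7°C.
Environment:
  From 400 m to 4000 m (environment): cools by 11 × 3.6 = 39.6°C, giving -36.4°C.
T_parcel − T_env = -21.7 − (-36.4) = +14.7°C

+14.7°C (parcel warmer than environment)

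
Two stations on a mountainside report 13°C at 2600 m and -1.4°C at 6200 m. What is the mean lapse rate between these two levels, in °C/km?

4°C/km

Γ = −ΔT/Δz = (13 − (-1.4)) / (6200 − 2600) m
  = 14.4°C / 3.6 km = 4°C/km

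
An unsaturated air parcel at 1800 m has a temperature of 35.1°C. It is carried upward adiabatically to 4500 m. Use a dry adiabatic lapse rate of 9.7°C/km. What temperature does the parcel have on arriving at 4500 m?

8.91°C

1800 → 4500 m (dry adiabatic, 9.7°C/km): ΔT = -9.7 × 2.7 = -26.19°C → T = 8.91°C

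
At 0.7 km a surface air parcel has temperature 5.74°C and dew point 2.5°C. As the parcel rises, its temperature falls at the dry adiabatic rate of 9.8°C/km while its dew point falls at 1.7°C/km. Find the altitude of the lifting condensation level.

T and T_d converge at 9.8 − 1.7 = 8.1°C per km
Height above start = (5.74 − 2.5) / 8.1 = 0.4 km
LCL altitude = 700 m + 400 m = 1100 m

1.1 km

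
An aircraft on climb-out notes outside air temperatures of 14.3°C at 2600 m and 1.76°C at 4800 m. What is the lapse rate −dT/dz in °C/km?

Γ = −ΔT/Δz = (14.3 − 1.76) / (4800 − 2600) m
  = 12.54°C / 2.2 km = 5.7°C/km

5.7°C/km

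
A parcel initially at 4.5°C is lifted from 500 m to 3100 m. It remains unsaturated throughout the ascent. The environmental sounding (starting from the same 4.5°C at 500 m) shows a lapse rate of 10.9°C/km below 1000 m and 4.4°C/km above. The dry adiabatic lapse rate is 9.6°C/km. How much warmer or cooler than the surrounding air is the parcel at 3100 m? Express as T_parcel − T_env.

Parcel:
  Dry to 3100 m: -9.6 × 2.6 km = -24.96°C, so T = -20.46°C.
Environment:
  Environment, lower layer to 1000 m: -10.9 × 0.5 km = -5.45°C, so T = -0.95°C.
  Environment, upper layer to 3100 m: -4.4 × 2.1 km = -9.24°C, so T = -10.19°C.
T_parcel − T_env = -20.46 − (-10.19) = -10.27°C

-10.27°C (parcel cooler than environment)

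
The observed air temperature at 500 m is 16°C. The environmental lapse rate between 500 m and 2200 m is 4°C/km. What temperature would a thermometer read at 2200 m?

Environmental to 2200 m: -4 × 1.7 km = -6.8°C, so T = 9.2°C.

9.2°C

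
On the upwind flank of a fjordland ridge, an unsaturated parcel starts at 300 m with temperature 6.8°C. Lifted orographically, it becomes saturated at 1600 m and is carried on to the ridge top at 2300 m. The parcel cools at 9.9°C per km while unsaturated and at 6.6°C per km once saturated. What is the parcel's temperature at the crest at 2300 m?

Dry to 1600 m: -9.9 × 1.3 km = -12.87°C, so T = -6.07°C.
Saturated to 2300 m: -6.6 × 0.7 km = -4.62°C, so T = -10.69°C.

-10.69°C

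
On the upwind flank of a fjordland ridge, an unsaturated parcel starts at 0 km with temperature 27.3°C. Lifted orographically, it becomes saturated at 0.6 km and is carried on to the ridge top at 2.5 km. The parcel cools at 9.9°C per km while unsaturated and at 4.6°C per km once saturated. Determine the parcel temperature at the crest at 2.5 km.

12.62°C

0–600 m, dry: Δz = 0.6 km ⇒ ΔT = -5.94°C; T = 21.36°C
600–2500 m, saturated: Δz = 1.9 km ⇒ ΔT = -8.74°C; T = 12.62°C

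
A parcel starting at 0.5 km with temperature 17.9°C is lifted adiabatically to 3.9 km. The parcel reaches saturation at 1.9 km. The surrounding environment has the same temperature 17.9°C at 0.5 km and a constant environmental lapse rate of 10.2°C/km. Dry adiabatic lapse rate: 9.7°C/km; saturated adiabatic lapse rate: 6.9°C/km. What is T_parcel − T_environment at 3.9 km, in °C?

Parcel:
  500–1900 m, dry: Δz = 1.4 km ⇒ ΔT = -13.58°C; T = 4.32°C
  1900–3900 m, saturated: Δz = 2 km ⇒ ΔT = -13.8°C; T = -9.48°C
Environment:
  500–3900 m, environment: Δz = 3.4 km ⇒ ΔT = -34.68°C; T = -16.78°C
T_parcel − T_env = -9.48 − (-16.78) = +7.3°C

+7.3°C (parcel warmer than environment)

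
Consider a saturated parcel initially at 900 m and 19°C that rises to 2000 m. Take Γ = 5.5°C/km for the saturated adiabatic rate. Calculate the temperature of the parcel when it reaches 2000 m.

12.95°C

From 900 m to 2000 m (saturated adiabatic): cools by 5.5 × 1.1 = 6.05°C, giving 12.95°C.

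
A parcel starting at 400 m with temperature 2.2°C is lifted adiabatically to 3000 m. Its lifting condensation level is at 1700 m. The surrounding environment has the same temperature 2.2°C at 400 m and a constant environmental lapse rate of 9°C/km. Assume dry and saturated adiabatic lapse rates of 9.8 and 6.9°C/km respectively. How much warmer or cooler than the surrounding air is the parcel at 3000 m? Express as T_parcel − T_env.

Parcel:
  400–1700 m, dry: Δz = 1.3 km ⇒ ΔT = -12.74°C; T = -10.54°C
  1700–3000 m, saturated: Δz = 1.3 km ⇒ ΔT = -8.97°C; T = -19.51°C
Environment:
  400–3000 m, environment: Δz = 2.6 km ⇒ ΔT = -23.4°C; T = -21.2°C
T_parcel − T_env = -19.51 − (-21.2) = +1.69°C

+1.69°C (parcel warmer than environment)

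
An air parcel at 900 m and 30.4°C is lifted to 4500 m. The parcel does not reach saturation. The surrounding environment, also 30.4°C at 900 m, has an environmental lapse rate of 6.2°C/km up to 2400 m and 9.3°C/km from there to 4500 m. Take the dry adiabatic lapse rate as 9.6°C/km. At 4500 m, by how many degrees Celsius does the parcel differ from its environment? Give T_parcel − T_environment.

-5.73°C (parcel cooler than environment)

Parcel:
  900 → 4500 m (dry, 9.6°C/km): ΔT = -9.6 × 3.6 = -34.56°C → T = -4.16°C
Environment:
  900 → 2400 m (environment, lower layer, 6.2°C/km): ΔT = -6.2 × 1.5 = -9.3°C → T = 21.1°C
  2400 → 4500 m (environment, upper layer, 9.3°C/km): ΔT = -9.3 × 2.1 = -19.53°C → T = 1.57°C
T_parcel − T_env = -4.16 − 1.57 = -5.73°C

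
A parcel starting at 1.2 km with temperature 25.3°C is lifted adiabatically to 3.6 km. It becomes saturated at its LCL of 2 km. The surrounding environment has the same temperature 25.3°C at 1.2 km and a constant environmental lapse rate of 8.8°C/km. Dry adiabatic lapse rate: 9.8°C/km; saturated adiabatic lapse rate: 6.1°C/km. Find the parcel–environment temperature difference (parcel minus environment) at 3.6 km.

Parcel:
  From 1200 m to 2000 m (dry): cools by 9.8 × 0.8 = 7.84°C, giving 17.46°C.
  From 2000 m to 3600 m (saturated): cools by 6.1 × 1.6 = 9.76°C, giving 7.7°C.
Environment:
  From 1200 m to 3600 m (environment): cools by 8.8 × 2.4 = 21.12°C, giving 4.18°C.
T_parcel − T_env = 7.7 − 4.18 = +3.52°C

+3.52°C (parcel warmer than environment)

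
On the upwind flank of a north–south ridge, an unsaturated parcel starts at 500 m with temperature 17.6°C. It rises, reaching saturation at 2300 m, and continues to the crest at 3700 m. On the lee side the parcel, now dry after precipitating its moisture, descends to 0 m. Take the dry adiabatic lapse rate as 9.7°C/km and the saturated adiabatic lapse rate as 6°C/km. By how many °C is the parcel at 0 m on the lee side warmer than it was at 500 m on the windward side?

500–2300 m, dry: Δz = 1.8 km ⇒ ΔT = -17.46°C; T = 0.14°C
2300–3700 m, saturated: Δz = 1.4 km ⇒ ΔT = -8.4°C; T = -8.26°C
3700–0 m, dry descent: Δz = 3.7 km ⇒ ΔT = +35.89°C; T = 27.63°C
Net change vs windward start: 27.63 − 17.6 = +10.03°C

+10.03°C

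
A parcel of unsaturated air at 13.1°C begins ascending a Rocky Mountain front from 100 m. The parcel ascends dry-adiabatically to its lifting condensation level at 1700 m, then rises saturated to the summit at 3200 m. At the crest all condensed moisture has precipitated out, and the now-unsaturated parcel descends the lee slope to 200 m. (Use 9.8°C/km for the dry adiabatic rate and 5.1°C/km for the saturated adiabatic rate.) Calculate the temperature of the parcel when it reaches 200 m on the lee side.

100–1700 m, dry: Δz = 1.6 km ⇒ ΔT = -15.68°C; T = -2.58°C
1700–3200 m, saturated: Δz = 1.5 km ⇒ ΔT = -7.65°C; T = -10.23°C
3200–200 m, dry descent: Δz = 3 km ⇒ ΔT = +29.4°C; T = 19.17°C

19.17°C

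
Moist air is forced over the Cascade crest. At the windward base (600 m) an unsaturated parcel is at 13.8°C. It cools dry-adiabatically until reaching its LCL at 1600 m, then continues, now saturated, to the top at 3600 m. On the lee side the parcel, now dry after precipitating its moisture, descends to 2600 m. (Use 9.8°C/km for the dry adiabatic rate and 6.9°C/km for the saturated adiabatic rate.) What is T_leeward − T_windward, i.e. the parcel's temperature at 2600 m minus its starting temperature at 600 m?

600 → 1600 m (dry, 9.8°C/km): ΔT = -9.8 × 1 = -9.8°C → T = 4°C
1600 → 3600 m (saturated, 6.9°C/km): ΔT = -6.9 × 2 = -13.8°C → T = -9.8°C
3600 → 2600 m (dry descent, 9.8°C/km): ΔT = +9.8 × 1 = +9.8°C → T = 0°C
Net change vs windward start: 0 − 13.8 = -13.8°C

-13.8°C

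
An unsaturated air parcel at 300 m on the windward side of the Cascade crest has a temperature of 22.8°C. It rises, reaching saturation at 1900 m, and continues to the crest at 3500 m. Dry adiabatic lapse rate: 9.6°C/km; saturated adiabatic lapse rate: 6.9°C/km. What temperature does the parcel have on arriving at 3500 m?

-3.6°C

300–1900 m, dry: Δz = 1.6 km ⇒ ΔT = -15.36°C; T = 7.44°C
1900–3500 m, saturated: Δz = 1.6 km ⇒ ΔT = -11.04°C; T = -3.6°C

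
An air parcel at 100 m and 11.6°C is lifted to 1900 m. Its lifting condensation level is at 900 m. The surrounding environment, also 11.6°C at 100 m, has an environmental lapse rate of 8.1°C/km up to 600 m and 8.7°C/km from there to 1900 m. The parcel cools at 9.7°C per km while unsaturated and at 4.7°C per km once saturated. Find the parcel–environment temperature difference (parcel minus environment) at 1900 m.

+2.9°C (parcel warmer than environment)

Parcel:
  100 → 900 m (dry, 9.7°C/km): ΔT = -9.7 × 0.8 = -7.76°C → T = 3.84°C
  900 → 1900 m (saturated, 4.7°C/km): ΔT = -4.7 × 1 = -4.7°C → T = -0.86°C
Environment:
  100 → 600 m (environment, lower layer, 8.1°C/km): ΔT = -8.1 × 0.5 = -4.05°C → T = 7.55°C
  600 → 1900 m (environment, upper layer, 8.7°C/km): ΔT = -8.7 × 1.3 = -11.31°C → T = -3.76°C
T_parcel − T_env = -0.86 − (-3.76) = +2.9°C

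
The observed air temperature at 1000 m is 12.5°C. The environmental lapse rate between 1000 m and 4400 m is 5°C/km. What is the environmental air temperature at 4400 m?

From 1000 m to 4400 m (environmental): cools by 5 × 3.4 = 17°C, giving -4.5°C.

-4.5°C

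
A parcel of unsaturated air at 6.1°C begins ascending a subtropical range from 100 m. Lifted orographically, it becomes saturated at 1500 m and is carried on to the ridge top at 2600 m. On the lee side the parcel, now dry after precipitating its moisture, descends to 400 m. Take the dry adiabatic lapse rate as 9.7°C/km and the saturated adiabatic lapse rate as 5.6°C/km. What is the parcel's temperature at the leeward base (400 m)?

100–1500 m, dry: Δz = 1.4 km ⇒ ΔT = -13.58°C; T = -7.48°C
1500–2600 m, saturated: Δz = 1.1 km ⇒ ΔT = -6.16°C; T = -13.64°C
2600–400 m, dry descent: Δz = 2.2 km ⇒ ΔT = +21.34°C; T = 7.7°C

7.7°C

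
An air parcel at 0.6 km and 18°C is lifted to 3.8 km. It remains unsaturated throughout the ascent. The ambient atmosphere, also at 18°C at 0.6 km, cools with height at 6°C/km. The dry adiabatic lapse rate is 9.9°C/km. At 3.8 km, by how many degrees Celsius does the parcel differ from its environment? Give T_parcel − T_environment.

-12.48°C (parcel cooler than environment)

Parcel:
  600–3800 m, dry: Δz = 3.2 km ⇒ ΔT = -31.68°C; T = -13.68°C
Environment:
  600–3800 m, environment: Δz = 3.2 km ⇒ ΔT = -19.2°C; T = -1.2°C
T_parcel − T_env = -13.68 − (-1.2) = -12.48°C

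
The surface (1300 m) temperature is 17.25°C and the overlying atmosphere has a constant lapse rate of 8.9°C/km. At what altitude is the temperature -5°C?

3800 m

Height above start = (17.25 − (-5)) / 8.9 = 2.5 km
Altitude = 1300 m + 2500 m = 3800 m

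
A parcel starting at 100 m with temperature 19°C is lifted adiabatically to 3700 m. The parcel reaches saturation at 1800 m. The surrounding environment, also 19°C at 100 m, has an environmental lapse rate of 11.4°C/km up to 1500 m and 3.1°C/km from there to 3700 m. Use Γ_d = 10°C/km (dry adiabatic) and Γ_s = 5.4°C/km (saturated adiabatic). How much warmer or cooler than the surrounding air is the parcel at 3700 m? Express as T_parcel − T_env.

Parcel:
  100 → 1800 m (dry, 10°C/km): ΔT = -10 × 1.7 = -17°C → T = 2°C
  1800 → 3700 m (saturated, 5.4°C/km): ΔT = -5.4 × 1.9 = -10.26°C → T = -8.26°C
Environment:
  100 → 1500 m (environment, lower layer, 11.4°C/km): ΔT = -11.4 × 1.4 = -15.96°C → T = 3.04°C
  1500 → 3700 m (environment, upper layer, 3.1°C/km): ΔT = -3.1 × 2.2 = -6.82°C → T = -3.78°C
T_parcel − T_env = -8.26 − (-3.78) = -4.48°C

-4.48°C (parcel cooler than environment)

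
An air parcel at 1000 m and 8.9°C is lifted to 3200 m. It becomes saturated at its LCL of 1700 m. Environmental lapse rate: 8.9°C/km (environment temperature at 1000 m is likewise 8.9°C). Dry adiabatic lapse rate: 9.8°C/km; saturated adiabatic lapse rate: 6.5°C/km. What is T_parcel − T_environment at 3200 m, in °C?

+2.97°C (parcel warmer than environment)

Parcel:
  1000 → 1700 m (dry, 9.8°C/km): ΔT = -9.8 × 0.7 = -6.86°C → T = 2.04°C
  1700 → 3200 m (saturated, 6.5°C/km): ΔT = -6.5 × 1.5 = -9.75°C → T = -7.71°C
Environment:
  1000 → 3200 m (environment, 8.9°C/km): ΔT = -8.9 × 2.2 = -19.58°C → T = -10.68°C
T_parcel − T_env = -7.71 − (-10.68) = +2.97°C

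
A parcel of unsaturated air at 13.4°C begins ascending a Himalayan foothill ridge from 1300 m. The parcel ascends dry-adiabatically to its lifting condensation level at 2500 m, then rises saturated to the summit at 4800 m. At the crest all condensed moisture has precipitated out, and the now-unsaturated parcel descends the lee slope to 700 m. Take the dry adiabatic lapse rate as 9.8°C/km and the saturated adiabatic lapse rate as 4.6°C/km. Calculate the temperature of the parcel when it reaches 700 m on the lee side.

1300–2500 m, dry: Δz = 1.2 km ⇒ ΔT = -11.76°C; T = 1.64°C
2500–4800 m, saturated: Δz = 2.3 km ⇒ ΔT = -10.58°C; T = -8.94°C
4800–700 m, dry descent: Δz = 4.1 km ⇒ ΔT = +40.18°C; T = 31.24°C

31.24°C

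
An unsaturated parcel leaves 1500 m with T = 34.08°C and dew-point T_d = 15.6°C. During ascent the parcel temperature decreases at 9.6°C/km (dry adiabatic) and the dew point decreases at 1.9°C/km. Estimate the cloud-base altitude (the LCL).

3900 m

T and T_d converge at 9.6 − 1.9 = 7.7°C per km
Height above start = (34.08 − 15.6) / 7.7 = 2.4 km
LCL altitude = 1500 m + 2400 m = 3900 m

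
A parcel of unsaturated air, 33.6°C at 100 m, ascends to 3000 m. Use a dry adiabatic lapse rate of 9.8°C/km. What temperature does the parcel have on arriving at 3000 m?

From 100 m to 3000 m (dry adiabatic): cools by 9.8 × 2.9 = 28.42°C, giving 5.18°C.

5.18°C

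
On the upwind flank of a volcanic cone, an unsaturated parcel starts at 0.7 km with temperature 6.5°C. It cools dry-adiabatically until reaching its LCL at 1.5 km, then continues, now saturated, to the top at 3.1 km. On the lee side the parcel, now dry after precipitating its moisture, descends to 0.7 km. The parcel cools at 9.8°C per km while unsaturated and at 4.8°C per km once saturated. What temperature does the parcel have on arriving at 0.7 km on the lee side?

14.5°C

700–1500 m, dry: Δz = 0.8 km ⇒ ΔT = -7.84°C; T = -1.34°C
1500–3100 m, saturated: Δz = 1.6 km ⇒ ΔT = -7.68°C; T = -9.02°C
3100–700 m, dry descent: Δz = 2.4 km ⇒ ΔT = +23.52°C; T = 14.5°C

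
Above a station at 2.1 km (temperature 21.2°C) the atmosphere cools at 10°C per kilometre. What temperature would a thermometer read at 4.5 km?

-2.8°C

2100–4500 m, environmental: Δz = 2.4 km ⇒ ΔT = -24°C; T = -2.8°C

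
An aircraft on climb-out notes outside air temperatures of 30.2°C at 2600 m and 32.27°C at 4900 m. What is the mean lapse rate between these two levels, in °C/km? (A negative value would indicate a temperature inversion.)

Γ = −ΔT/Δz = (30.2 − 32.27) / (4900 − 2600) m
  = -2.07°C / 2.3 km = -0.9°C/km

-0.9°C/km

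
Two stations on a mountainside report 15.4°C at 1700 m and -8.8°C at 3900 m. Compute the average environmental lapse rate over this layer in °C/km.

Γ = −ΔT/Δz = (15.4 − (-8.8)) / (3900 − 1700) m
  = 24.2°C / 2.2 km = 11°C/km

11°C/km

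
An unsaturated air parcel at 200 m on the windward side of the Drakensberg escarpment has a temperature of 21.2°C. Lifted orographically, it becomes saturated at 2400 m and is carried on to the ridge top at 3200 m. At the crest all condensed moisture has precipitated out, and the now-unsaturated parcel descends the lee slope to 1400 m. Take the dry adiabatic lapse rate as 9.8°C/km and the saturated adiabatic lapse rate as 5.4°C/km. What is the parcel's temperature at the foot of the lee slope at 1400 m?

200 → 2400 m (dry, 9.8°C/km): ΔT = -9.8 × 2.2 = -21.56°C → T = -0.36°C
2400 → 3200 m (saturated, 5.4°C/km): ΔT = -5.4 × 0.8 = -4.32°C → T = -4.68°C
3200 → 1400 m (dry descent, 9.8°C/km): ΔT = +9.8 × 1.8 = +17.64°C → T = 12.96°C

12.96°C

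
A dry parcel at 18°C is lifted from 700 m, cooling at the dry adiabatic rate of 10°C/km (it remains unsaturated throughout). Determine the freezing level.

Height above start = (18 − 0) / 10 = 1.8 km
Altitude = 700 m + 1800 m = 2500 m

2500 m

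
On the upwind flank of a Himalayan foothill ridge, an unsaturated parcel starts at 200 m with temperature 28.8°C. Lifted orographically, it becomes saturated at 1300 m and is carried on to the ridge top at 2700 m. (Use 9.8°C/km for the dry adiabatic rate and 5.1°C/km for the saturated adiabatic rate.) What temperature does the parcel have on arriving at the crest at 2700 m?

10.88°C

Dry to 1300 m: -9.8 × 1.1 km = -10.78°C, so T = 18.02°C.
Saturated to 2700 m: -5.1 × 1.4 km = -7.14°C, so T = 10.88°C.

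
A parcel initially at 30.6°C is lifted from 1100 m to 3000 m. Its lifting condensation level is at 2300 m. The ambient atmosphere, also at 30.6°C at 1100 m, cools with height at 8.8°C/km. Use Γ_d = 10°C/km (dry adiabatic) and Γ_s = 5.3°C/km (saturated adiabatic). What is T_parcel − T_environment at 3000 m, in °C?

Parcel:
  Dry to 2300 m: -10 × 1.2 km = -12°C, so T = 18.6°C.
  Saturated to 3000 m: -5.3 × 0.7 km = -3.71°C, so T = 14.89°C.
Environment:
  Environment to 3000 m: -8.8 × 1.9 km = -16.72°C, so T = 13.88°C.
T_parcel − T_env = 14.89 − 13.88 = +1.01°C

+1.01°C (parcel warmer than environment)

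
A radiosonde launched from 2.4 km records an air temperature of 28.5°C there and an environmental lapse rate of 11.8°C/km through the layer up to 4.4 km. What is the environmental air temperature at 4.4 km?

Environmental to 4400 m: -11.8 × 2 km = -23.6°C, so T = 4.9°C.

4.9°C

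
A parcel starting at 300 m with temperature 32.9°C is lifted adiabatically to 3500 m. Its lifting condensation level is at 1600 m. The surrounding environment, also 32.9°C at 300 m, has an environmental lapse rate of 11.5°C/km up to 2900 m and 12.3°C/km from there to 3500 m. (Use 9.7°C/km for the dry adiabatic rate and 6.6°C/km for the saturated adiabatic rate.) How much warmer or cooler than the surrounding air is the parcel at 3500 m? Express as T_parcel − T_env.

+12.13°C (parcel warmer than environment)

Parcel:
  Dry to 1600 m: -9.7 × 1.3 km = -12.61°C, so T = 20.29°C.
  Saturated to 3500 m: -6.6 × 1.9 km = -12.54°C, so T = 7.75°C.
Environment:
  Environment, lower layer to 2900 m: -11.5 × 2.6 km = -29.9°C, so T = 3°C.
  Environment, upper layer to 3500 m: -12.3 × 0.6 km = -7.38°C, so T = -4.38°C.
T_parcel − T_env = 7.75 − (-4.38) = +12.13°C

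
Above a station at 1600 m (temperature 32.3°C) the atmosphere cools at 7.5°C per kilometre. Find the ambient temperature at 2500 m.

Environmental to 2500 m: -7.5 × 0.9 km = -6.75°C, so T = 25.55°C.

25.55°C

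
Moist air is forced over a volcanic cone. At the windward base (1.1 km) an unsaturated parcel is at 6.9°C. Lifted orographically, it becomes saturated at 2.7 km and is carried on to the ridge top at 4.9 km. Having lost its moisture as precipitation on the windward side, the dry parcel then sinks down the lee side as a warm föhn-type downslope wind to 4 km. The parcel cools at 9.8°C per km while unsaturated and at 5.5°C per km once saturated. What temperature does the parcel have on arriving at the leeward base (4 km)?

1100 → 2700 m (dry, 9.8°C/km): ΔT = -9.8 × 1.6 = -15.68°C → T = -8.78°C
2700 → 4900 m (saturated, 5.5°C/km): ΔT = -5.5 × 2.2 = -12.1°C → T = -20.88°C
4900 → 4000 m (dry descent, 9.8°C/km): ΔT = +9.8 × 0.9 = +8.82°C → T = -12.06°C

-12.06°C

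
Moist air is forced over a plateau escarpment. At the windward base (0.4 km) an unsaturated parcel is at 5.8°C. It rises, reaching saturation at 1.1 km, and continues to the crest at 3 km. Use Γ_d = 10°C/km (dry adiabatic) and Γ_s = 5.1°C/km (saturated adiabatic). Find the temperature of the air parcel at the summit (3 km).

-10.89°C

400 → 1100 m (dry, 10°C/km): ΔT = -10 × 0.7 = -7°C → T = -1.2°C
1100 → 3000 m (saturated, 5.1°C/km): ΔT = -5.1 × 1.9 = -9.69°C → T = -10.89°C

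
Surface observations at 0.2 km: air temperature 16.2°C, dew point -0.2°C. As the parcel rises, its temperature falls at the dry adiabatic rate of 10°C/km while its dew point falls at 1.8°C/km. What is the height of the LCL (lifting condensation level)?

T and T_d converge at 10 − 1.8 = 8.2°C per km
Height above start = (16.2 − (-0.2)) / 8.2 = 2 km
LCL altitude = 200 m + 2000 m = 2200 m

2.2 km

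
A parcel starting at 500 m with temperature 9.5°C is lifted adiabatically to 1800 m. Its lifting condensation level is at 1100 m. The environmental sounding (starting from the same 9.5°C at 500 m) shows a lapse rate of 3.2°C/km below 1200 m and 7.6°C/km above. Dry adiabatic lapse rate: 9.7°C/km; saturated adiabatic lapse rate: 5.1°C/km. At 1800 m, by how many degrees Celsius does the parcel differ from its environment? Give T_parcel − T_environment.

-2.59°C (parcel cooler than environment)

Parcel:
  Dry to 1100 m: -9.7 × 0.6 km = -5.82°C, so T = 3.68°C.
  Saturated to 1800 m: -5.1 × 0.7 km = -3.57°C, so T = 0.11°C.
Environment:
  Environment, lower layer to 1200 m: -3.2 × 0.7 km = -2.24°C, so T = 7.26°C.
  Environment, upper layer to 1800 m: -7.6 × 0.6 km = -4.56°C, so T = 2.7°C.
T_parcel − T_env = 0.11 − 2.7 = -2.59°C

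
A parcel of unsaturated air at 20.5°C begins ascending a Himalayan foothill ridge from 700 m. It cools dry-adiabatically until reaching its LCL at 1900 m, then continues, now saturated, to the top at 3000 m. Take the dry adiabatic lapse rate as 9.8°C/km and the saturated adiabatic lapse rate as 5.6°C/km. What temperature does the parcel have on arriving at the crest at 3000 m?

700 → 1900 m (dry, 9.8°C/km): ΔT = -9.8 × 1.2 = -11.76°C → T = 8.74°C
1900 → 3000 m (saturated, 5.6°C/km): ΔT = -5.6 × 1.1 = -6.16°C → T = 2.58°C

2.58°C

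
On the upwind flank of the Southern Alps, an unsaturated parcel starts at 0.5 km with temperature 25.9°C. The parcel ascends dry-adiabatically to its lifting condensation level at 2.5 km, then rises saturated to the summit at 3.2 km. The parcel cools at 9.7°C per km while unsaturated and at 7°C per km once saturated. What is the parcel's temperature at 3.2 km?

1.6°C

500 → 2500 m (dry, 9.7°C/km): ΔT = -9.7 × 2 = -19.4°C → T = 6.5°C
2500 → 3200 m (saturated, 7°C/km): ΔT = -7 × 0.7 = -4.9°C → T = 1.6°C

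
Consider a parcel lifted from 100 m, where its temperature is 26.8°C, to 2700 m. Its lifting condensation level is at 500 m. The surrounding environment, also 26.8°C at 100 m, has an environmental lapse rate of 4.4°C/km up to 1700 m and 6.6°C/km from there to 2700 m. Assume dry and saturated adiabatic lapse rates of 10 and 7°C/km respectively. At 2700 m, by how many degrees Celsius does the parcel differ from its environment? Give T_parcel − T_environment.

Parcel:
  100 → 500 m (dry, 10°C/km): ΔT = -10 × 0.4 = -4°C → T = 22.8°C
  500 → 2700 m (saturated, 7°C/km): ΔT = -7 × 2.2 = -15.4°C → T = 7.4°C
Environment:
  100 → 1700 m (environment, lower layer, 4.4°C/km): ΔT = -4.4 × 1.6 = -7.04°C → T = 19.76°C
  1700 → 2700 m (environment, upper layer, 6.6°C/km): ΔT = -6.6 × 1 = -6.6°C → T = 13.16°C
T_parcel − T_env = 7.4 − 13.16 = -5.76°C

-5.76°C (parcel cooler than environment)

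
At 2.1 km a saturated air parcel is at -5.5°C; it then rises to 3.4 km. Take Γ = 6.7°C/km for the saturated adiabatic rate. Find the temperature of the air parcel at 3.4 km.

2100–3400 m, saturated adiabatic: Δz = 1.3 km ⇒ ΔT = -8.71°C; T = -14.21°C

-14.21°C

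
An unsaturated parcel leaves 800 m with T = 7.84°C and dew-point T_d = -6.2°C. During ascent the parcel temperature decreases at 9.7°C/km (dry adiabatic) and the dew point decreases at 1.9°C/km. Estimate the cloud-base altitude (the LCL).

2600 m

T and T_d converge at 9.7 − 1.9 = 7.8°C per km
Height above start = (7.84 − (-6.2)) / 7.8 = 1.8 km
LCL altitude = 800 m + 1800 m = 2600 m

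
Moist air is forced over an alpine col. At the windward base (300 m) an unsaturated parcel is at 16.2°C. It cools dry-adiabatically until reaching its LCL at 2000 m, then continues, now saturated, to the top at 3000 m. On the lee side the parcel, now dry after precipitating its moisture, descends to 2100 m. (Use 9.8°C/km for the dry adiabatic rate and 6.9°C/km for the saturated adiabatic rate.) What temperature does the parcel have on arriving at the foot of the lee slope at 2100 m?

Dry to 2000 m: -9.8 × 1.7 km = -16.66°C, so T = -0.46°C.
Saturated to 3000 m: -6.9 × 1 km = -6.9°C, so T = -7.36°C.
Dry descent to 2100 m: +9.8 × 0.9 km = +8.82°C, so T = 1.46°C.

1.46°C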